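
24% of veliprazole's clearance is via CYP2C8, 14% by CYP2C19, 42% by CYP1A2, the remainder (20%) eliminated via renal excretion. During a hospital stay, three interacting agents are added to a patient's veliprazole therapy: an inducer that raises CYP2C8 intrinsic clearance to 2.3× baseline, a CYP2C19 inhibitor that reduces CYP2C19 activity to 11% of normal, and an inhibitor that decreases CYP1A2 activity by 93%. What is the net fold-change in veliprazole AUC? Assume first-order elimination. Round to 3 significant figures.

1.26

CYP2C8: 0.24 × 2.3 = 0.552
CYP2C19: 0.14 × 0.11 = 0.0154
CYP1A2: 0.42 × 0.07 = 0.0294
Other: 0.2 (unchanged)
Relative clearance = 0.552 + 0.0154 + 0.0294 + 0.2 = 0.7968.
Net AUC ratio = 1 / 0.7968 = 1.26.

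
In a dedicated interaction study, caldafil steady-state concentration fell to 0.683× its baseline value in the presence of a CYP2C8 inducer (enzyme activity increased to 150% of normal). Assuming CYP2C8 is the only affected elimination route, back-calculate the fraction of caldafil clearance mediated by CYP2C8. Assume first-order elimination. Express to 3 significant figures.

Write x for the fraction cleared via CYP2C8. The observed steady-state concentration change means clearance rose to 1/0.683 = 1.464 of baseline.
Setting x·1.5 + (1 − x) = 1.464 and solving: x = (1.464 − 1)/(1.5 − 1) = 0.928.

0.928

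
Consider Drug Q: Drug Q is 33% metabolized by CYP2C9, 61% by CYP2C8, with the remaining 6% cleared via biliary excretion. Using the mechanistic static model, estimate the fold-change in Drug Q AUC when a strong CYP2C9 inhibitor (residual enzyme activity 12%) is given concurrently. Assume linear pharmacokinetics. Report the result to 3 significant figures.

The CYP2C9 pathway (33% of clearance) is reduced to 0.12× activity: 0.33 × 0.12 = 0.0396.
CYP2C8 (61%) and the residual 6% are unaffected.
CL_new/CL_old = 0.0396 + 0.61 + 0.06 = 0.7096.
AUC is inversely proportional to clearance, so the fold-change is 1 / 0.7096 = 1.41.

1.41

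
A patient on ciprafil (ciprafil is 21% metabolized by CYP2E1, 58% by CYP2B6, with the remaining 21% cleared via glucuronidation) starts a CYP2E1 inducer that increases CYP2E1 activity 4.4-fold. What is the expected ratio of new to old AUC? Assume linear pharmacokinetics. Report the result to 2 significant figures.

0.58

The CYP2E1 pathway (21% of clearance) is boosted to 4.4× activity: 0.21 × 4.4 = 0.924.
CYP2B6 (58%) and the residual 21% are unaffected.
New clearance relative to baseline: 0.924 + 0.58 + 0.21 = 1.714.
AUC ratio = CL_old/CL_new = 1 / 1.714 = 0.58.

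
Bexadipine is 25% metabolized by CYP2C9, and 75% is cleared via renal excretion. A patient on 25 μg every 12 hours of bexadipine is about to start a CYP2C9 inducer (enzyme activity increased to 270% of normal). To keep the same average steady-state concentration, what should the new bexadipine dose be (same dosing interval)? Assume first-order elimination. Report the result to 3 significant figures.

CYP2C9: 0.25 × 2.7 = 0.675
Other: 0.75 (unchanged)
CL_new/CL_old = 0.675 + 0.75 = 1.425.
Exposure is unchanged when dose changes in proportion to clearance. New dose = 25 μg × 1.425 = 35.6 μg.

35.6 μg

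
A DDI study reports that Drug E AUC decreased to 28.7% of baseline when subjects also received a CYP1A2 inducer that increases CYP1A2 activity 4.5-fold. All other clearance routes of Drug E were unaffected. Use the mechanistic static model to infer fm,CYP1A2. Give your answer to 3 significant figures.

0.710

Let fm be the CYP1A2 fraction. New clearance relative to baseline = fm × 4.5 + (1 − fm).
AUC ratio = 1 / (new CL fraction), so new CL fraction = 1 / 0.287 = 3.484.
fm × 4.5 + 1 − fm = 3.484  ⇒  fm × (4.5 − 1) = 2.484  ⇒  fm = 0.710.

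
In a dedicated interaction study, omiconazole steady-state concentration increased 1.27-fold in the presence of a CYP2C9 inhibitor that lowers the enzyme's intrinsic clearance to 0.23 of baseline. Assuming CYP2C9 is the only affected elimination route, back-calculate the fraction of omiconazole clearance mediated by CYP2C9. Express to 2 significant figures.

0.28

CL'/CL = 1 / 1.27 = 0.7874
0.23·fm + (1 − fm) = 0.7874
fm = (0.7874 − 1) / (0.23 − 1) = 0.28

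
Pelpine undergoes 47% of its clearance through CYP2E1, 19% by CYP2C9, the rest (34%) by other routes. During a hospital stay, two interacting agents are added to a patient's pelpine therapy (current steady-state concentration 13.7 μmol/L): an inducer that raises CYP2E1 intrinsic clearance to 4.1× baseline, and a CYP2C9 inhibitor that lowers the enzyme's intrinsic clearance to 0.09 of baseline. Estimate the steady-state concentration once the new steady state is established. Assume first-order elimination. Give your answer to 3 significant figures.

The CYP2E1 pathway (47% of clearance) is boosted to 4.1× activity: 0.47 × 4.1 = 1.927.
The CYP2C9 pathway (19% of clearance) drops to 0.09× activity: 0.19 × 0.09 = 0.0171.
The remaining 34% of clearance is unaffected.
New clearance relative to baseline: 1.927 + 0.0171 + 0.34 = 2.2841.
New steady-state concentration = 13.7 / 2.2841 = 6.00 μmol/L (concentration scales inversely with clearance).

6.00 μmol/L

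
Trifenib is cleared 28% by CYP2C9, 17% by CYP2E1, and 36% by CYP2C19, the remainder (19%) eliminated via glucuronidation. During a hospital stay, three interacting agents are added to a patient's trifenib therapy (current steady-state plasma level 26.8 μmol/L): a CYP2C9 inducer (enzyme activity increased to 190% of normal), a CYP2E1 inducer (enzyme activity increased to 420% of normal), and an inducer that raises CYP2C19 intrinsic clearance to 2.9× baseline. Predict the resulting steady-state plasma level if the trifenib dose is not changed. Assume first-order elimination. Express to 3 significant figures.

10.8 μmol/L

The CYP2C9 pathway (28% of clearance) is boosted to 1.9× activity: 0.28 × 1.9 = 0.532.
The CYP2E1 pathway (17% of clearance) is boosted to 4.2× activity: 0.17 × 4.2 = 0.714.
The CYP2C19 pathway (36% of clearance) increases to 2.9× activity: 0.36 × 2.9 = 1.044.
Non-CYP routes (19%) are unchanged.
Relative clearance = 0.532 + 0.714 + 1.044 + 0.19 = 2.48.
Steady-state plasma level ∝ 1/CL: new value = 26.8 / 2.48 = 10.8 μmol/L.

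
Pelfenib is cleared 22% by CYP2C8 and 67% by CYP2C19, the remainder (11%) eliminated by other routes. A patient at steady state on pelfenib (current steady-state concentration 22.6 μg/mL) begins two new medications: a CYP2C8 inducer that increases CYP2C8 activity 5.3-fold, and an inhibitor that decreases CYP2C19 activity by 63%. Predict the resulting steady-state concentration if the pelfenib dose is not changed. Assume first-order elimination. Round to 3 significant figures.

14.8 μg/mL

The CYP2C8 pathway (22% of clearance) is boosted to 5.3× activity: 0.22 × 5.3 = 1.166.
The CYP2C19 pathway (67% of clearance) falls to 0.37× activity: 0.67 × 0.37 = 0.2479.
Non-CYP routes (11%) are unchanged.
New clearance relative to baseline: 1.166 + 0.2479 + 0.11 = 1.5239.
New steady-state concentration = 22.6 / 1.5239 = 14.8 μg/mL (concentration scales inversely with clearance).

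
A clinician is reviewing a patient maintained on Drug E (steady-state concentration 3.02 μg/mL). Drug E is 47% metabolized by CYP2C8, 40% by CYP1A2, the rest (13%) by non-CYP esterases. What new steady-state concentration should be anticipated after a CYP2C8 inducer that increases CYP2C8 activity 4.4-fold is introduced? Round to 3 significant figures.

1.16 μg/mL

The CYP2C8 pathway (47% of clearance) is boosted to 4.4× activity: 0.47 × 4.4 = 2.068.
CYP1A2 (40%) and the residual 13% are unaffected.
New clearance relative to baseline: 2.068 + 0.4 + 0.13 = 2.598.
New steady-state concentration = baseline ÷ relative clearance = 3.02 / 2.598 = 1.16 μg/mL.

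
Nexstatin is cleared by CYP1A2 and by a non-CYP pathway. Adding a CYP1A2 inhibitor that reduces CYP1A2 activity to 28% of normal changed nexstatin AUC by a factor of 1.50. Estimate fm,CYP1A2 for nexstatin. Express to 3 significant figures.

0.463

Let fm be the CYP1A2 fraction. New clearance relative to baseline = fm × 0.28 + (1 − fm).
AUC ratio = 1 / (new CL fraction), so new CL fraction = 1 / 1.50 = 0.6667.
fm × 0.28 + 1 − fm = 0.6667  ⇒  fm × (0.28 − 1) = −0.3333  ⇒  fm = 0.463.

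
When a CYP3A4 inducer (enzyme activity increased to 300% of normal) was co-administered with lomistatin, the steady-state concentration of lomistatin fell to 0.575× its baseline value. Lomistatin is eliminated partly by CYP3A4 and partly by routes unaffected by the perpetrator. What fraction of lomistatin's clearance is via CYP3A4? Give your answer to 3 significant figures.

0.370

Write x for the fraction cleared via CYP3A4. The observed steady-state concentration change means clearance rose to 1/0.575 = 1.739 of baseline.
Only the CYP3A4 route changed, so 1.739 = x·3 + (1 − x), giving x = 0.370.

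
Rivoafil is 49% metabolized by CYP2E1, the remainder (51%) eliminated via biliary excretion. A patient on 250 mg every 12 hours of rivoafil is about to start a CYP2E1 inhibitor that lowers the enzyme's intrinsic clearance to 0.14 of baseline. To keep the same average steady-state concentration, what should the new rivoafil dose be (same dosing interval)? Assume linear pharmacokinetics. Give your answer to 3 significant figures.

The CYP2E1 pathway (49% of clearance) drops to 0.14× activity: 0.49 × 0.14 = 0.0686.
Non-CYP routes (51%) are unchanged.
Relative clearance = 0.0686 + 0.51 = 0.5786.
Exposure is unchanged when dose changes in proportion to clearance. New dose = 250 mg × 0.5786 = 145 mg.

145 mg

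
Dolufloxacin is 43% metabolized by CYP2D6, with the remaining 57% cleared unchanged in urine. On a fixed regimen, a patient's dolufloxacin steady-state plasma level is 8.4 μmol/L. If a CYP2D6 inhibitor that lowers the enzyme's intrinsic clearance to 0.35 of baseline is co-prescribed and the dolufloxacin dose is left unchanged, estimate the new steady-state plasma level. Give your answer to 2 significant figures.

CYP2D6: 0.43 × 0.35 = 0.1505
Other: 0.57 (unchanged)
CL_new/CL_old = 0.1505 + 0.57 = 0.7205.
New steady-state plasma level = baseline ÷ relative clearance = 8.4 / 0.7205 = 12 μmol/L.

12 μmol/L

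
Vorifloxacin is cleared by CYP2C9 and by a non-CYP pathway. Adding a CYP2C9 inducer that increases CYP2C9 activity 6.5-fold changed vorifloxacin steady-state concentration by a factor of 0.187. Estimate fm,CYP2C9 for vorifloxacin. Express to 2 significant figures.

0.79

Let x = fm,CYP2C9. Because steady-state concentration ∝ 1/CL, relative clearance rose to 1/0.187 = 5.348.
Only the CYP2C9 route changed, so 5.348 = x·6.5 + (1 − x), giving x = 0.79.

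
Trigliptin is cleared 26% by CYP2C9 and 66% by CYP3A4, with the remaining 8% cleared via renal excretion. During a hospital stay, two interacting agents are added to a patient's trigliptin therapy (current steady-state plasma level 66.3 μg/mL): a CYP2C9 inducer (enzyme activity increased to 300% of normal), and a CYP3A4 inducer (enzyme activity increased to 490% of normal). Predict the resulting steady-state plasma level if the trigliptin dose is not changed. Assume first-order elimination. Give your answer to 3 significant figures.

16.2 μg/mL

The CYP2C9 pathway (26% of clearance) rises to 3× activity: 0.26 × 3 = 0.78.
The CYP3A4 pathway (66% of clearance) rises to 4.9× activity: 0.66 × 4.9 = 3.234.
Non-CYP routes (8%) are unchanged.
New clearance relative to baseline: 0.78 + 3.234 + 0.08 = 4.094.
New steady-state plasma level = 66.3 / 4.094 = 16.2 μg/mL (concentration scales inversely with clearance).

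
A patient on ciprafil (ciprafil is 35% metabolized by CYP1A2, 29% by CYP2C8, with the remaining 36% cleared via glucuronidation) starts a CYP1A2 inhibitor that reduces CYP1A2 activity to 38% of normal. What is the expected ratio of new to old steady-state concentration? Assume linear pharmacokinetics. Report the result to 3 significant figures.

1.28

The CYP1A2 pathway (35% of clearance) drops to 0.38× activity: 0.35 × 0.38 = 0.133.
CYP2C8 (29%) and the residual 36% are unaffected.
Relative clearance = 0.133 + 0.29 + 0.36 = 0.783.
Steady-state concentration is inversely proportional to clearance, so the fold-change is 1 / 0.783 = 1.28.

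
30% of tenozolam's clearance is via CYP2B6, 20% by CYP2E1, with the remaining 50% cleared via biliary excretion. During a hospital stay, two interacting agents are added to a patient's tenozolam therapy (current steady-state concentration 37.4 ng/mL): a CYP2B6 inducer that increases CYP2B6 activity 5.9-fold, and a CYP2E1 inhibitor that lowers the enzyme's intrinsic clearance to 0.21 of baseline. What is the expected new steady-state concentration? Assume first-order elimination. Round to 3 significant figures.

16.2 ng/mL

CYP2B6: 0.3 × 5.9 = 1.77
CYP2E1: 0.2 × 0.21 = 0.042
Other: 0.5 (unchanged)
Relative clearance = 1.77 + 0.042 + 0.5 = 2.312.
Steady-state concentration ∝ 1/CL: new value = 37.4 / 2.312 = 16.2 ng/mL.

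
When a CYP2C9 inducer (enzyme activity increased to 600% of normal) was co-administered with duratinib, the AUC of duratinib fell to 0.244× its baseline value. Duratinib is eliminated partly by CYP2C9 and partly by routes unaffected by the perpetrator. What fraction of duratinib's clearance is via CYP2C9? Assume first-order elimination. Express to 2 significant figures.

Write x for the fraction cleared via CYP2C9. The observed AUC change means clearance rose to 1/0.244 = 4.098 of baseline.
Only the CYP2C9 route changed, so 4.098 = x·6 + (1 − x), giving x = 0.62.

0.62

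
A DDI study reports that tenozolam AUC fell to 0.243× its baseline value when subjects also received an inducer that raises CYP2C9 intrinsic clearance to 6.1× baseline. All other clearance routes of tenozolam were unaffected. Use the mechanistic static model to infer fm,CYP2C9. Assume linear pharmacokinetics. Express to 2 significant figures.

CL'/CL = 1 / 0.243 = 4.115
6.1·fm + (1 − fm) = 4.115
fm = (4.115 − 1) / (6.1 − 1) = 0.61

0.61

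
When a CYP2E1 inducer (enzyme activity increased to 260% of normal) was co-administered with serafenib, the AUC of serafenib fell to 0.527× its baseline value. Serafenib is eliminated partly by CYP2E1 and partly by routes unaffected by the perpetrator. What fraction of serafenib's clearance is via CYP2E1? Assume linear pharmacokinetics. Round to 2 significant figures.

Write x for the fraction cleared via CYP2E1. The observed AUC change means clearance rose to 1/0.527 = 1.898 of baseline.
Only the CYP2E1 route changed, so 1.898 = x·2.6 + (1 − x), giving x = 0.56.

0.56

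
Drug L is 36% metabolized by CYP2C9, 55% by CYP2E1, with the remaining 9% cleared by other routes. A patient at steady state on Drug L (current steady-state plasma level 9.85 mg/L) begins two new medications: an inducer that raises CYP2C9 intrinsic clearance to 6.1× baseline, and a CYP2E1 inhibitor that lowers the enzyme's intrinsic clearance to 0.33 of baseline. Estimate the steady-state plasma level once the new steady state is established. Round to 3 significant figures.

3.99 mg/L

The CYP2C9 pathway (36% of clearance) increases to 6.1× activity: 0.36 × 6.1 = 2.196.
The CYP2E1 pathway (55% of clearance) falls to 0.33× activity: 0.55 × 0.33 = 0.1815.
Non-CYP routes (9%) are unchanged.
Relative clearance = 2.196 + 0.1815 + 0.09 = 2.4675.
New steady-state plasma level = 9.85 / 2.4675 = 3.99 mg/L (concentration scales inversely with clearance).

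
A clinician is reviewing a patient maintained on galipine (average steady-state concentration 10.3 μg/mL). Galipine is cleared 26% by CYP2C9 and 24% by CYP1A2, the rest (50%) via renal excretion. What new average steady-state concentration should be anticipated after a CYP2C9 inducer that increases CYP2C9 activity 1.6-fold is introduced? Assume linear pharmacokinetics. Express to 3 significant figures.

8.91 μg/mL

The CYP2C9 pathway (26% of clearance) increases to 1.6× activity: 0.26 × 1.6 = 0.416.
CYP1A2 (24%) and the residual 50% are unaffected.
New clearance relative to baseline: 0.416 + 0.24 + 0.5 = 1.156.
Average steady-state concentration ∝ 1/CL, so new value = 10.3 / 1.156 = 8.91 μg/mL.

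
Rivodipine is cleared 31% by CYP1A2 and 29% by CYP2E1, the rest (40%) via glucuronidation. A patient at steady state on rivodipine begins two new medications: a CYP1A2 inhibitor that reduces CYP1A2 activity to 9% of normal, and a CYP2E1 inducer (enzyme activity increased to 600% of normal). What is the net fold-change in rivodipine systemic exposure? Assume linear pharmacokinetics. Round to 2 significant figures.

0.46

CYP1A2: 0.31 × 0.09 = 0.0279
CYP2E1: 0.29 × 6 = 1.74
Other: 0.4 (unchanged)
New clearance relative to baseline: 0.0279 + 1.74 + 0.4 = 2.1679.
Net systemic exposure ratio = 1 / 2.1679 = 0.46.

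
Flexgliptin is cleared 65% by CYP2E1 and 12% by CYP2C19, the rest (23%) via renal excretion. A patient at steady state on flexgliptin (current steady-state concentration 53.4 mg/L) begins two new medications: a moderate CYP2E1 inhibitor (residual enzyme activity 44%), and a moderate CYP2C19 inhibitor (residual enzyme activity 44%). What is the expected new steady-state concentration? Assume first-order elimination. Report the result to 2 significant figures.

94 mg/L

CYP2E1: 0.65 × 0.44 = 0.286
CYP2C19: 0.12 × 0.44 = 0.0528
Other: 0.23 (unchanged)
CL_new/CL_old = 0.286 + 0.0528 + 0.23 = 0.5688.
Dividing the baseline by the relative clearance: 53.4 / 0.5688 = 94 mg/L.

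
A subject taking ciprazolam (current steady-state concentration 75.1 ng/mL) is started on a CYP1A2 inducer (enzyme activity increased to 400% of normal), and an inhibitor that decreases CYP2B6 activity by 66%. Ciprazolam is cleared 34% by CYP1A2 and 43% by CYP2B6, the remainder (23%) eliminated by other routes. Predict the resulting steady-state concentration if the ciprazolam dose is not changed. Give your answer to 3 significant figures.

43.3 ng/mL

CYP1A2: 0.34 × 4 = 1.36
CYP2B6: 0.43 × 0.34 = 0.1462
Other: 0.23 (unchanged)
New clearance relative to baseline: 1.36 + 0.1462 + 0.23 = 1.7362.
Dividing the baseline by the relative clearance: 75.1 / 1.7362 = 43.3 ng/mL.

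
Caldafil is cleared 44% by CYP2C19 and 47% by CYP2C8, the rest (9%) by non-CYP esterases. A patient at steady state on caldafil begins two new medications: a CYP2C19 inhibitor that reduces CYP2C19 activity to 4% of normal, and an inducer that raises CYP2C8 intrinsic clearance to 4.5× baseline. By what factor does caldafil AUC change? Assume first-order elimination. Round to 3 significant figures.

CYP2C19: 0.44 × 0.04 = 0.0176
CYP2C8: 0.47 × 4.5 = 2.115
Other: 0.09 (unchanged)
New clearance relative to baseline: 0.0176 + 2.115 + 0.09 = 2.2226.
AUC ∝ 1/CL: fold-change = 1 / 2.2226 = 0.450.

0.450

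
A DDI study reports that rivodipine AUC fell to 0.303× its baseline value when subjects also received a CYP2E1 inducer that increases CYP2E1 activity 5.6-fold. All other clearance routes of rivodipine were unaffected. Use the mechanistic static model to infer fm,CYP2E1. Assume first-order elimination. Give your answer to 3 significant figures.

Let x = fm,CYP2E1. Because AUC ∝ 1/CL, relative clearance rose to 1/0.303 = 3.3.
Setting x·5.6 + (1 − x) = 3.3 and solving: x = (3.3 − 1)/(5.6 − 1) = 0.500.

0.500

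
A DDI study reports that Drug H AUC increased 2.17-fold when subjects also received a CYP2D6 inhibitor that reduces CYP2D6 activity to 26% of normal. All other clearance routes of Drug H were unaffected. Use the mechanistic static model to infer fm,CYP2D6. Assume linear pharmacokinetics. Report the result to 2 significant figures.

Let x = fm,CYP2D6. Because AUC ∝ 1/CL, relative clearance fell to 1/2.17 = 0.4608.
Only the CYP2D6 route changed, so 0.4608 = x·0.26 + (1 − x), giving x = 0.73.

0.73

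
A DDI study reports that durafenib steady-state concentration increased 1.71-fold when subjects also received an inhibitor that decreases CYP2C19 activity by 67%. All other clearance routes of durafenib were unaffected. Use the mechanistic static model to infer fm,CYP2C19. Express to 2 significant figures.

0.62

CL'/CL = 1 / 1.71 = 0.5848
0.33·fm + (1 − fm) = 0.5848
fm = (0.5848 − 1) / (0.33 − 1) = 0.62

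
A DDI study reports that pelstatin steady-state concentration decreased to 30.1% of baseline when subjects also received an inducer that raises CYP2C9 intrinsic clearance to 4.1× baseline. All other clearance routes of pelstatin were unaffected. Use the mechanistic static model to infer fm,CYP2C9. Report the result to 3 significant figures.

0.749

Write x for the fraction cleared via CYP2C9. The observed steady-state concentration change means clearance rose to 1/0.301 = 3.322 of baseline.
Only the CYP2C9 route changed, so 3.322 = x·4.1 + (1 − x), giving x = 0.749.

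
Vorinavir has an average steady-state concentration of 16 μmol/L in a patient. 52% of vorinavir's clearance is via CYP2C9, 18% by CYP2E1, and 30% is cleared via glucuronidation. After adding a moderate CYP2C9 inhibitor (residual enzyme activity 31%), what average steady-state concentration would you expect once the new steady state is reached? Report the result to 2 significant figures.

25 μmol/L

The CYP2C9 pathway (52% of clearance) drops to 0.31× activity: 0.52 × 0.31 = 0.1612.
CYP2E1 (18%) and the residual 30% are unaffected.
CL_new/CL_old = 0.1612 + 0.18 + 0.3 = 0.6412.
New average steady-state concentration = baseline ÷ relative clearance = 16 / 0.6412 = 25 μmol/L.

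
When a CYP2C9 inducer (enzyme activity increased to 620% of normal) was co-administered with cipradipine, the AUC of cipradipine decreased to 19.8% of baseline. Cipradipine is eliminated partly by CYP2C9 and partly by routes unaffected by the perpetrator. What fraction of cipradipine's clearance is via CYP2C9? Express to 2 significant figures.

0.78

Let fm be the CYP2C9 fraction. New clearance relative to baseline = fm × 6.2 + (1 − fm).
AUC ratio = 1 / (new CL fraction), so new CL fraction = 1 / 0.198 = 5.051.
fm × 6.2 + 1 − fm = 5.051  ⇒  fm × (6.2 − 1) = 4.051  ⇒  fm = 0.78.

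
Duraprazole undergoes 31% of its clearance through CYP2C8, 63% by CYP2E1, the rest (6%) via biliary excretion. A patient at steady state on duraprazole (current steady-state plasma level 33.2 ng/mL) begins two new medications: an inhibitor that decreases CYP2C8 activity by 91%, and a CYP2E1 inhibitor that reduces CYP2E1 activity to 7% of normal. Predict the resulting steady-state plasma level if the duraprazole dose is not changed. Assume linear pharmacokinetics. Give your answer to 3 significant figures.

The CYP2C8 pathway (31% of clearance) drops to 0.09× activity: 0.31 × 0.09 = 0.0279.
The CYP2E1 pathway (63% of clearance) drops to 0.07× activity: 0.63 × 0.07 = 0.0441.
The remaining 6% of clearance is unaffected.
Relative clearance = 0.0279 + 0.0441 + 0.06 = 0.132.
New steady-state plasma level = 33.2 / 0.132 = 252 ng/mL (concentration scales inversely with clearance).

252 ng/mL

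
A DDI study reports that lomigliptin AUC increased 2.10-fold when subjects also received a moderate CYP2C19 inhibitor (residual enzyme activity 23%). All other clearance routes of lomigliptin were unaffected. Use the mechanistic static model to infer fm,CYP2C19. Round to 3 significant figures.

Let fm be the CYP2C19 fraction. New clearance relative to baseline = fm × 0.23 + (1 − fm).
AUC ratio = 1 / (new CL fraction), so new CL fraction = 1 / 2.10 = 0.4762.
fm × 0.23 + 1 − fm = 0.4762  ⇒  fm × (0.23 − 1) = −0.5238  ⇒  fm = 0.680.

0.680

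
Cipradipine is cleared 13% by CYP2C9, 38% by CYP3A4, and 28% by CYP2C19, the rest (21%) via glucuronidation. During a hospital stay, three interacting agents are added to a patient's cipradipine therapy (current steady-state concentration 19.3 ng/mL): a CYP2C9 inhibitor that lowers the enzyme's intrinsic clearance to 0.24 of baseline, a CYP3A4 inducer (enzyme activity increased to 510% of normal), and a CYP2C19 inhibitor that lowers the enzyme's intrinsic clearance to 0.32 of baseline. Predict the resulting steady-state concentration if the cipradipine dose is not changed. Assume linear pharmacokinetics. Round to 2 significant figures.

The CYP2C9 pathway (13% of clearance) drops to 0.24× activity: 0.13 × 0.24 = 0.0312.
The CYP3A4 pathway (38% of clearance) is boosted to 5.1× activity: 0.38 × 5.1 = 1.938.
The CYP2C19 pathway (28% of clearance) is reduced to 0.32× activity: 0.28 × 0.32 = 0.0896.
Non-CYP routes (21%) are unchanged.
Relative clearance = 0.0312 + 1.938 + 0.0896 + 0.21 = 2.2688.
New steady-state concentration = 19.3 / 2.2688 = 8.5 ng/mL (concentration scales inversely with clearance).

8.5 ng/mL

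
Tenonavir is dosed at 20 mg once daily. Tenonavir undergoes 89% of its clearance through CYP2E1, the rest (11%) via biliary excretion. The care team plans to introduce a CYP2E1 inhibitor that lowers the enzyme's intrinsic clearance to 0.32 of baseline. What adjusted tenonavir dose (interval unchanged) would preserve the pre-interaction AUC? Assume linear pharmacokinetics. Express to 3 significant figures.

CYP2E1: 0.89 × 0.32 = 0.2848
Other: 0.11 (unchanged)
New clearance relative to baseline: 0.2848 + 0.11 = 0.3948.
To maintain the same steady-state level, dose must scale with clearance: new dose = 20 × 0.3948 = 7.90 mg.

7.90 mg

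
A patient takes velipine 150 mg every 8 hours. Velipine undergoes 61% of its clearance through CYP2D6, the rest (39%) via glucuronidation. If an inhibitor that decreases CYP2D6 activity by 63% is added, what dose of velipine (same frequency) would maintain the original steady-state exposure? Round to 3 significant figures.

CYP2D6: 0.61 × 0.37 = 0.2257
Other: 0.39 (unchanged)
New clearance relative to baseline: 0.2257 + 0.39 = 0.6157.
Exposure is unchanged when dose changes in proportion to clearance. New dose = 150 mg × 0.6157 = 92.4 mg.

92.4 mg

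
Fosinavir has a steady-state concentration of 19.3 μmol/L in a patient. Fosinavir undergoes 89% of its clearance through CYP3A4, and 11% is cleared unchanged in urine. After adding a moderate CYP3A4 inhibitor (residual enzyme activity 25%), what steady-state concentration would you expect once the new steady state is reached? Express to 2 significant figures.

The CYP3A4 pathway (89% of clearance) drops to 0.25× activity: 0.89 × 0.25 = 0.2225.
The remaining 11% of clearance is unaffected.
New clearance relative to baseline: 0.2225 + 0.11 = 0.3325.
With dosing unchanged, steady-state concentration scales as 1/CL: 19.3 / 0.3325 = 58 μmol/L.

58 μmol/L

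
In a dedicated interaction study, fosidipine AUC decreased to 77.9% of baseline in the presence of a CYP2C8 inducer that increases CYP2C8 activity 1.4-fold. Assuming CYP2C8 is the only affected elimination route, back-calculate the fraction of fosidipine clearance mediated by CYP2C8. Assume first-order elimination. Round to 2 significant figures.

Let x = fm,CYP2C8. Because AUC ∝ 1/CL, relative clearance rose to 1/0.779 = 1.284.
Setting x·1.4 + (1 − x) = 1.284 and solving: x = (1.284 − 1)/(1.4 − 1) = 0.71.

0.71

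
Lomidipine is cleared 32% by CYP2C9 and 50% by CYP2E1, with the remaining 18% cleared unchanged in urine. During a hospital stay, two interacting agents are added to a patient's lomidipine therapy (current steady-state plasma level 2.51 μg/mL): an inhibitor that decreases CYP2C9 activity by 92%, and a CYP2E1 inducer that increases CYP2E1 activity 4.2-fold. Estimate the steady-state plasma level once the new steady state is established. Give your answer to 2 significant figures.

CYP2C9: 0.32 × 0.08 = 0.0256
CYP2E1: 0.5 × 4.2 = 2.1
Other: 0.18 (unchanged)
New clearance relative to baseline: 0.0256 + 2.1 + 0.18 = 2.3056.
Steady-state plasma level ∝ 1/CL: new value = 2.51 / 2.3056 = 1.1 μg/mL.

1.1 μg/mL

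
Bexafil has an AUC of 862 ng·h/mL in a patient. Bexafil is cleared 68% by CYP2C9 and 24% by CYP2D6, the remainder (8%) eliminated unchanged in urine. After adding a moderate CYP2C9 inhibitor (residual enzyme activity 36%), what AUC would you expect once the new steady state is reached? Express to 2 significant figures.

1.5 × 10³ ng·h/mL

The CYP2C9 pathway (68% of clearance) falls to 0.36× activity: 0.68 × 0.36 = 0.2448.
CYP2D6 (24%) and the residual 8% are unaffected.
New clearance relative to baseline: 0.2448 + 0.24 + 0.08 = 0.5648.
AUC ∝ 1/CL, so new value = 862 / 0.5648 = 1.5 × 10³ ng·h/mL.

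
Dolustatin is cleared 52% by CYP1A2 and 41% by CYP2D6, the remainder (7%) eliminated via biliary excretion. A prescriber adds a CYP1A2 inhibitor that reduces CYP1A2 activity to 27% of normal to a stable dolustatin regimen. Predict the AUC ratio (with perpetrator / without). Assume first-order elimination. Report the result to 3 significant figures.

The CYP1A2 pathway (52% of clearance) falls to 0.27× activity: 0.52 × 0.27 = 0.1404.
CYP2D6 (41%) and the residual 7% are unaffected.
Relative clearance = 0.1404 + 0.41 + 0.07 = 0.6204.
Since AUC ∝ 1/CL, the ratio is 1 / 0.6204 = 1.61.

1.61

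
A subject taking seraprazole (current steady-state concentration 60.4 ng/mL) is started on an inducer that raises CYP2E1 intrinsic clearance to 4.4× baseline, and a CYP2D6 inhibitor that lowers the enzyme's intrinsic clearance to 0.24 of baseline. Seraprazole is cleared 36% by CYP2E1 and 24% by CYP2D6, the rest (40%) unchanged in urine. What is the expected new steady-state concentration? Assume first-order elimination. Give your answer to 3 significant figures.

CYP2E1: 0.36 × 4.4 = 1.584
CYP2D6: 0.24 × 0.24 = 0.0576
Other: 0.4 (unchanged)
Relative clearance = 1.584 + 0.0576 + 0.4 = 2.0416.
Dividing the baseline by the relative clearance: 60.4 / 2.0416 = 29.6 ng/mL.

29.6 ng/mL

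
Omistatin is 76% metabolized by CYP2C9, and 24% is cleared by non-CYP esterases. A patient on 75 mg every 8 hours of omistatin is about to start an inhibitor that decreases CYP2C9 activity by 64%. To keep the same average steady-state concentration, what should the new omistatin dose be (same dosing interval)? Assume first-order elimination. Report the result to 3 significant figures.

38.5 mg

The CYP2C9 pathway (76% of clearance) falls to 0.36× activity: 0.76 × 0.36 = 0.2736.
The remaining 24% of clearance is unaffected.
Relative clearance = 0.2736 + 0.24 = 0.5136.
To maintain the same steady-state level, dose must scale with clearance: new dose = 75 × 0.5136 = 38.5 mg.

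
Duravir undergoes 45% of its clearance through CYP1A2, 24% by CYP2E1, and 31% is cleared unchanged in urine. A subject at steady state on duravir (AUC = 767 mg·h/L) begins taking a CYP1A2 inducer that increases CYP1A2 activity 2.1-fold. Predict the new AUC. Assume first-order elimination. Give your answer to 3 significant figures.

513 mg·h/L

CYP1A2: 0.45 × 2.1 = 0.945
CYP2E1: 0.24 (unchanged)
Other: 0.31 (unchanged)
CL_new/CL_old = 0.945 + 0.24 + 0.31 = 1.495.
With dosing unchanged, AUC scales as 1/CL: 767 / 1.495 = 513 mg·h/L.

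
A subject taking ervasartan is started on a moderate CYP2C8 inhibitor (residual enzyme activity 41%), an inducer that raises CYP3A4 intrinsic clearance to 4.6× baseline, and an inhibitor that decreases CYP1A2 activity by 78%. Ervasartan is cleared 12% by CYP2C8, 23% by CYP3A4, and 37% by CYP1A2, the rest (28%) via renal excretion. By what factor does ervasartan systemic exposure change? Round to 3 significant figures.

0.681

The CYP2C8 pathway (12% of clearance) is reduced to 0.41× activity: 0.12 × 0.41 = 0.0492.
The CYP3A4 pathway (23% of clearance) is boosted to 4.6× activity: 0.23 × 4.6 = 1.058.
The CYP1A2 pathway (37% of clearance) is reduced to 0.22× activity: 0.37 × 0.22 = 0.0814.
Non-CYP routes (28%) are unchanged.
CL_new/CL_old = 0.0492 + 1.058 + 0.0814 + 0.28 = 1.4686.
Because systemic exposure varies inversely with clearance, the combined effect is 1 / 1.4686 = 0.681.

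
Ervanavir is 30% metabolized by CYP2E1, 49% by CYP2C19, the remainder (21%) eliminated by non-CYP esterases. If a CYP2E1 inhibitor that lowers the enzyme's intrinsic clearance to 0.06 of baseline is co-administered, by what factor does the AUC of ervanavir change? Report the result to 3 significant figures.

1.39

The CYP2E1 pathway (30% of clearance) falls to 0.06× activity: 0.3 × 0.06 = 0.018.
CYP2C19 (49%) and the residual 21% are unaffected.
Relative clearance = 0.018 + 0.49 + 0.21 = 0.718.
AUC is inversely proportional to clearance, so the fold-change is 1 / 0.718 = 1.39.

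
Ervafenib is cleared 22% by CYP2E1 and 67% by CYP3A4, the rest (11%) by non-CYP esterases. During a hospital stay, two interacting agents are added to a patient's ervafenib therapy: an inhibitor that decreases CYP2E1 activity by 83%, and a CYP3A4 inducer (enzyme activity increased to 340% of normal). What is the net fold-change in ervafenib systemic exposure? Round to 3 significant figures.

0.412

The CYP2E1 pathway (22% of clearance) is reduced to 0.17× activity: 0.22 × 0.17 = 0.0374.
The CYP3A4 pathway (67% of clearance) increases to 3.4× activity: 0.67 × 3.4 = 2.278.
Non-CYP routes (11%) are unchanged.
CL_new/CL_old = 0.0374 + 2.278 + 0.11 = 2.4254.
Because systemic exposure varies inversely with clearance, the combined effect is 1 / 2.4254 = 0.412.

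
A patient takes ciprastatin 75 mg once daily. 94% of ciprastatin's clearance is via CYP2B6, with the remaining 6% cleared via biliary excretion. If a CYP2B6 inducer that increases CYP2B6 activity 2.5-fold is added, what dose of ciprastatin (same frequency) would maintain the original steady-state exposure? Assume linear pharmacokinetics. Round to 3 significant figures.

The CYP2B6 pathway (94% of clearance) rises to 2.5× activity: 0.94 × 2.5 = 2.35.
The remaining 6% of clearance is unaffected.
CL_new/CL_old = 2.35 + 0.06 = 2.41.
Exposure is unchanged when dose changes in proportion to clearance. New dose = 75 mg × 2.41 = 181 mg.

181 mg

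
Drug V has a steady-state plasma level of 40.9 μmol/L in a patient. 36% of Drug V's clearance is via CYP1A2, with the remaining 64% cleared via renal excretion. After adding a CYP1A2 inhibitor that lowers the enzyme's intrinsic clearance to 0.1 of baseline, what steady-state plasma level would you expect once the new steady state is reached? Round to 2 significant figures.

61 μmol/L

The CYP1A2 pathway (36% of clearance) is reduced to 0.1× activity: 0.36 × 0.1 = 0.036.
Non-CYP routes (64%) are unchanged.
Relative clearance = 0.036 + 0.64 = 0.676.
Steady-state plasma level ∝ 1/CL, so new value = 40.9 / 0.676 = 61 μmol/L.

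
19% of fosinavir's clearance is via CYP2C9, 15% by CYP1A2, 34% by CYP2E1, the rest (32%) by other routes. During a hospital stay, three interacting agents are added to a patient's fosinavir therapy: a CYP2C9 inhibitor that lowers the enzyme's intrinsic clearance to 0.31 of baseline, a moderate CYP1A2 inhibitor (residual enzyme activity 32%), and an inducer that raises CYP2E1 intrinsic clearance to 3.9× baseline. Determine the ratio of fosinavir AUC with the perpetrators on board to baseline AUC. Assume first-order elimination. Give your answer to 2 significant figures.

The CYP2C9 pathway (19% of clearance) falls to 0.31× activity: 0.19 × 0.31 = 0.0589.
The CYP1A2 pathway (15% of clearance) drops to 0.32× activity: 0.15 × 0.32 = 0.048.
The CYP2E1 pathway (34% of clearance) rises to 3.9× activity: 0.34 × 3.9 = 1.326.
Non-CYP routes (32%) are unchanged.
CL_new/CL_old = 0.0589 + 0.048 + 1.326 + 0.32 = 1.7529.
Because AUC varies inversely with clearance, the combined effect is 1 / 1.7529 = 0.57.

0.57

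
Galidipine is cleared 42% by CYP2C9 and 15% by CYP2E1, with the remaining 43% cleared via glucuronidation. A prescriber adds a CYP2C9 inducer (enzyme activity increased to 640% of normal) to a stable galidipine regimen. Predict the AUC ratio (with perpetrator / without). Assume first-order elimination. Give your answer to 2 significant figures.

0.31

The CYP2C9 pathway (42% of clearance) rises to 6.4× activity: 0.42 × 6.4 = 2.688.
CYP2E1 (15%) and the residual 43% are unaffected.
Relative clearance = 2.688 + 0.15 + 0.43 = 3.268.
AUC is inversely proportional to clearance, so the fold-change is 1 / 3.268 = 0.31.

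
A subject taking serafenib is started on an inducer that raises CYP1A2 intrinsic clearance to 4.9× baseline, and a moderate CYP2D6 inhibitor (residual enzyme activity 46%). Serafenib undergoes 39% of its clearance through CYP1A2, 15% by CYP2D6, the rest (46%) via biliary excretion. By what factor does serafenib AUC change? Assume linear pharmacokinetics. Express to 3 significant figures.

The CYP1A2 pathway (39% of clearance) is boosted to 4.9× activity: 0.39 × 4.9 = 1.911.
The CYP2D6 pathway (15% of clearance) drops to 0.46× activity: 0.15 × 0.46 = 0.069.
Non-CYP routes (46%) are unchanged.
New clearance relative to baseline: 1.911 + 0.069 + 0.46 = 2.44.
Because AUC varies inversely with clearance, the combined effect is 1 / 2.44 = 0.410.

0.410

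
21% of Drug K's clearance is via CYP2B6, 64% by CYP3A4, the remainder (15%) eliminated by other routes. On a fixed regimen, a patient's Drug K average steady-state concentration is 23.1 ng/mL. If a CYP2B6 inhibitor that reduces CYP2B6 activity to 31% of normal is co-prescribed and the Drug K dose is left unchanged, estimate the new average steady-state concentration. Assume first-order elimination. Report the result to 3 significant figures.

27.0 ng/mL

The CYP2B6 pathway (21% of clearance) drops to 0.31× activity: 0.21 × 0.31 = 0.0651.
CYP3A4 (64%) and the residual 15% are unaffected.
CL_new/CL_old = 0.0651 + 0.64 + 0.15 = 0.8551.
With dosing unchanged, average steady-state concentration scales as 1/CL: 23.1 / 0.8551 = 27.0 ng/mL.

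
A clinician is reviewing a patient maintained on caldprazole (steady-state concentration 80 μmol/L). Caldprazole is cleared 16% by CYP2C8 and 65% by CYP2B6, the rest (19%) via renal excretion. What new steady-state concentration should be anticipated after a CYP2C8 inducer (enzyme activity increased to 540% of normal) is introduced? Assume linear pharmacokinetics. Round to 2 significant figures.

47 μmol/L

The CYP2C8 pathway (16% of clearance) rises to 5.4× activity: 0.16 × 5.4 = 0.864.
CYP2B6 (65%) and the residual 19% are unaffected.
CL_new/CL_old = 0.864 + 0.65 + 0.19 = 1.704.
New steady-state concentration = baseline ÷ relative clearance = 80 / 1.704 = 47 μmol/L.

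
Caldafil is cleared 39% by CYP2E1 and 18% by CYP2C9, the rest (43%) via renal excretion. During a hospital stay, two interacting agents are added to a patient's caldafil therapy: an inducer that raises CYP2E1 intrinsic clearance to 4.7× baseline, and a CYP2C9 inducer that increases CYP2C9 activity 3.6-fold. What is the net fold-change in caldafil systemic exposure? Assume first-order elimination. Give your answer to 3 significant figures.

The CYP2E1 pathway (39% of clearance) rises to 4.7× activity: 0.39 × 4.7 = 1.833.
The CYP2C9 pathway (18% of clearance) is boosted to 3.6× activity: 0.18 × 3.6 = 0.648.
Non-CYP routes (43%) are unchanged.
CL_new/CL_old = 1.833 + 0.648 + 0.43 = 2.911.
Because systemic exposure varies inversely with clearance, the combined effect is 1 / 2.911 = 0.344.

0.344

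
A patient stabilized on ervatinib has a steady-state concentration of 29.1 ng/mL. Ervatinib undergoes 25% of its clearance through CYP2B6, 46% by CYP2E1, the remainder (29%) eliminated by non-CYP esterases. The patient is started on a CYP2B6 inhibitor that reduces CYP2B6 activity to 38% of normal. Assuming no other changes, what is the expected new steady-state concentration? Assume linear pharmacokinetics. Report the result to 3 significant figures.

34.4 ng/mL

The CYP2B6 pathway (25% of clearance) drops to 0.38× activity: 0.25 × 0.38 = 0.095.
CYP2E1 (46%) and the residual 29% are unaffected.
CL_new/CL_old = 0.095 + 0.46 + 0.29 = 0.845.
New steady-state concentration = baseline ÷ relative clearance = 29.1 / 0.845 = 34.4 ng/mL.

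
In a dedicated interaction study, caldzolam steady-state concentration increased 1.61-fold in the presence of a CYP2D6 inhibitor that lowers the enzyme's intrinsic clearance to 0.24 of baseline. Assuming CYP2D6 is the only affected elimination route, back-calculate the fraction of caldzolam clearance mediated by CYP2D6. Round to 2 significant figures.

0.50

Let x = fm,CYP2D6. Because steady-state concentration ∝ 1/CL, relative clearance fell to 1/1.61 = 0.6211.
Setting x·0.24 + (1 − x) = 0.6211 and solving: x = (0.6211 − 1)/(0.24 − 1) = 0.50.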